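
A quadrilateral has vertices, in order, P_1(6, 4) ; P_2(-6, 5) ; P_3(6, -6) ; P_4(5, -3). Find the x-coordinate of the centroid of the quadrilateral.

Apply the shoelace (surveyor's) formula. First the cross-terms c_i = x_i·y_{i+1} − x_{i+1}·y_i:
  54, 6, 12, 38  ⇒  2A = 110, A = 55.
Then Σ (x_i + x_{i+1})·c_i = 550, so x̄ = 550 / (6·55) = 5/3.

5/3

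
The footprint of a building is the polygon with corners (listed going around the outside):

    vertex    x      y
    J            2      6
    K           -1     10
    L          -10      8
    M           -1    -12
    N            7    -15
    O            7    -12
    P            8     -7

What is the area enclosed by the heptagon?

237.5

Apply the shoelace (surveyor's) formula: 2A = Σ (x_i·y_{i+1} − x_{i+1}·y_i), indices taken mod 7.
J→K: (2)(10) − (-1)(6) = 26
K→L: (-1)(8) − (-10)(10) = 92
L→M: (-10)(-12) − (-1)(8) = 128
M→N: (-1)(-15) − (7)(-12) = 99
N→O: (7)(-12) − (7)(-15) = 21
O→P: (7)(-7) − (8)(-12) = 47
P→J: (8)(6) − (2)(-7) = 62
Σ = 475
Area = |Σ|/2 = 237.5.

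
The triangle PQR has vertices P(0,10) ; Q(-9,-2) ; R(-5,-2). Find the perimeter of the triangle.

|PQ| = √((-9)² + (-12)²) = √225 = 15
|QR| = √((4)² + (0)²) = √16 = 4
|RP| = √((5)² + (12)²) = √169 = 13
Perimeter = 15 + 4 + 13 = 32.

32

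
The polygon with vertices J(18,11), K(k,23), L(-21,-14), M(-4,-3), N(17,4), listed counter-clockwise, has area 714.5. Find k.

The doubled signed area Σ (x_i y_{i+1} − x_{i+1} y_i) is linear in k.
With k=0 it equals 1054; the coefficient of k is -25 (from the two edges through K).
So -25·k + 1054 = 2·714.5 = 1429 ⇒ k = -15.

-15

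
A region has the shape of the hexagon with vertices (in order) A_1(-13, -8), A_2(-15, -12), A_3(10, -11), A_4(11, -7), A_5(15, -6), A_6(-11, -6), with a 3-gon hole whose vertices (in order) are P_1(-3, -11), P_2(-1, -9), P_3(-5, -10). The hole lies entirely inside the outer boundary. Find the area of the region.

129.5

Outer boundary:
Apply the shoelace formula: 2A = Σ (x_i·y_{i+1} − x_{i+1}·y_i), indices taken mod 6.
A_1→A_2: (-13)(-12) − (-15)(-8) = 36
A_2→A_3: (-15)(-11) − (10)(-12) = 285
A_3→A_4: (10)(-7) − (11)(-11) = 51
A_4→A_5: (11)(-6) − (15)(-7) = 39
A_5→A_6: (15)(-6) − (-11)(-6) = -156
A_6→A_1: (-11)(-8) − (-13)(-6) = 10
Σ = 265
Area = |Σ|/2 = 132.5.
Hole:
Σ = (16) + (-35) + (25) = 6
Area = |Σ|/2 = 3.
Net area = 132.5 − 3 = 129.5.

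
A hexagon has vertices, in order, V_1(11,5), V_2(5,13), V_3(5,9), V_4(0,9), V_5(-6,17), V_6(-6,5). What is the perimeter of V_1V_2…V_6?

58

|V_1V_2| = √((-6)² + (8)²) = √100 = 10
|V_2V_3| = √((0)² + (-4)²) = √16 = 4
|V_3V_4| = √((-5)² + (0)²) = √25 = 5
|V_4V_5| = √((-6)² + (8)²) = √100 = 10
|V_5V_6| = √((0)² + (-12)²) = √144 = 12
|V_6V_1| = √((17)² + (0)²) = √289 = 17
Perimeter = 10 + 4 + 5 + 10 + 12 + 17 = 58.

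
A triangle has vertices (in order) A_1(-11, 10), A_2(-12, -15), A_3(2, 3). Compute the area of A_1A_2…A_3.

166

Apply the shoelace formula: 2A = Σ (x_i·y_{i+1} − x_{i+1}·y_i), indices taken mod 3.
A_1→A_2: (-11)(-15) − (-12)(10) = 285
A_2→A_3: (-12)(3) − (2)(-15) = -6
A_3→A_1: (2)(10) − (-11)(3) = 53
Σ = 332
Area = |Σ|/2 = 166.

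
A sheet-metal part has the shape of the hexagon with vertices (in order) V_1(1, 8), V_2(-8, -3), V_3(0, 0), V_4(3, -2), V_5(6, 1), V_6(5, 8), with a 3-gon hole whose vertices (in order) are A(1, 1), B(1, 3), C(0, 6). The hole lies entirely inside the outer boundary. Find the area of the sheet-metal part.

74.5

Outer boundary:
Apply the shoelace (surveyor's) formula: 2A = Σ (x_i·y_{i+1} − x_{i+1}·y_i), indices taken mod 6.
Σ = (61) + (0) + (0) + (15) + (43) + (32) = 151
Area = |Σ|/2 = 75.5.
Hole:
Σ = (2) + (6) + (-6) = 2
Area = |Σ|/2 = 1.
Net area = 75.5 − 1 = 74.5.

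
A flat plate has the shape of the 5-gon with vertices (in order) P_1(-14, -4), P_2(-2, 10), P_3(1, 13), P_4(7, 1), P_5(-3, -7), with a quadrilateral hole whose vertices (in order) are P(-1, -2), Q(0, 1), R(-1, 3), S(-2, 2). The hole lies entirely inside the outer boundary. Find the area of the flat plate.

Outer boundary:
Apply the shoelace (surveyor's) formula: 2A = Σ (x_i·y_{i+1} − x_{i+1}·y_i), indices taken mod 5.
Cross-terms: -148, -36, -90, -46, -86  ⇒  Σ = -406
Area = |Σ|/2 = 203.
Hole:
P→Q: (-1)(1) − (0)(-2) = -1
Q→R: (0)(3) − (-1)(1) = 1
R→S: (-1)(2) − (-2)(3) = 4
S→P: (-2)(-2) − (-1)(2) = 6
Σ = 10
Area = |Σ|/2 = 5.
Net area = 203 − 5 = 198.

198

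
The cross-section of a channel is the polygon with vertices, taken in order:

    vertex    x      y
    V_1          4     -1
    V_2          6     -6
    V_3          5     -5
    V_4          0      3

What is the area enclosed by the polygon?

7.5

Apply the shoelace (surveyor's) formula: 2A = Σ (x_i·y_{i+1} − x_{i+1}·y_i), indices taken mod 4.
V_1→V_2: (4)(-6) − (6)(-1) = -18
V_2→V_3: (6)(-5) − (5)(-6) = 0
V_3→V_4: (5)(3) − (0)(-5) = 15
V_4→V_1: (0)(-1) − (4)(3) = -12
Σ = -15
Area = |Σ|/2 = 7.5.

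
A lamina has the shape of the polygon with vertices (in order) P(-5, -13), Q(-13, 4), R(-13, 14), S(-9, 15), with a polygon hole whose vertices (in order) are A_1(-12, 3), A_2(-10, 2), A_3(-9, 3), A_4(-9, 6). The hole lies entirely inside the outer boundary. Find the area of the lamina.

92

Outer boundary:
Apply the shoelace (surveyor's) formula: 2A = Σ (x_i·y_{i+1} − x_{i+1}·y_i), indices taken mod 4.
Cross-terms: -189, -130, -69, 192  ⇒  Σ = -196
Area = |Σ|/2 = 98.
Hole:
Apply the surveyor's formula: 2A = Σ (x_i·y_{i+1} − x_{i+1}·y_i), indices taken mod 4.
A_1→A_2: (-12)(2) − (-10)(3) = 6
A_2→A_3: (-10)(3) − (-9)(2) = -12
A_3→A_4: (-9)(6) − (-9)(3) = -27
A_4→A_1: (-9)(3) − (-12)(6) = 45
Σ = 12
Area = |Σ|/2 = 6.
Net area = 98 − 6 = 92.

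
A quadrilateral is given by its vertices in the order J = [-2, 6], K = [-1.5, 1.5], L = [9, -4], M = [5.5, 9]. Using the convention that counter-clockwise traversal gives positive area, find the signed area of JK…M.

J→K: (-2)(1.5) − (-1.5)(6) = 6
K→L: (-1.5)(-4) − (9)(1.5) = -7.5
L→M: (9)(9) − (5.5)(-4) = 103
M→J: (5.5)(6) − (-2)(9) = 51
Σ = 152.5
Signed area = Σ/2 = 76.25 (positive ⇒ counter-clockwise traversal).

76.25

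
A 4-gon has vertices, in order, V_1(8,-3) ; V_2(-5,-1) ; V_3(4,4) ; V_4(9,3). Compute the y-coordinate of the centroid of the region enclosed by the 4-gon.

62/171

Apply Gauss's area formula. First the cross-terms c_i = x_i·y_{i+1} − x_{i+1}·y_i:
  -23, -16, -24, -51  ⇒  2A = -114, A = -57.
Then Σ (y_i + y_{i+1})·c_i = -124, so ȳ = -124 / (6·(-57)) = 62/171.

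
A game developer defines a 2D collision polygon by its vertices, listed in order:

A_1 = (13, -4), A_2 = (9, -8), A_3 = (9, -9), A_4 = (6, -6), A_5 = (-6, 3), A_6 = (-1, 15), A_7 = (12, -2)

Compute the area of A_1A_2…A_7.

191

Σ = (-68) + (-9) + (0) + (-18) + (-87) + (-178) + (-22) = -382
Area = |Σ|/2 = 191.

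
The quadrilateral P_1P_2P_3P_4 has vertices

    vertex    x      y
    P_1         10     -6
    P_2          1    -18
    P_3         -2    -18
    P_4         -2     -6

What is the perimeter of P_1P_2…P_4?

42

|P_1P_2| = √((-9)² + (-12)²) = √225 = 15
|P_2P_3| = √((-3)² + (0)²) = √9 = 3
|P_3P_4| = √((0)² + (12)²) = √144 = 12
|P_4P_1| = √((12)² + (0)²) = √144 = 12
Perimeter = 15 + 3 + 12 + 12 = 42.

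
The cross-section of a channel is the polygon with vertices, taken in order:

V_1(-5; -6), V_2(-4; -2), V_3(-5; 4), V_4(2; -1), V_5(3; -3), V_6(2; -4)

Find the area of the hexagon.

Apply the surveyor's formula: 2A = Σ (x_i·y_{i+1} − x_{i+1}·y_i), indices taken mod 6.
Σ = (-14) + (-26) + (-3) + (-3) + (-6) + (-32) = -84
Area = |Σ|/2 = 42.

42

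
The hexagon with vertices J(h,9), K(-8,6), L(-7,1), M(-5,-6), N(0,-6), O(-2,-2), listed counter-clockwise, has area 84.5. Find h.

2

The doubled signed area Σ (x_i y_{i+1} − x_{i+1} y_i) is linear in h.
With h=0 it equals 153; the coefficient of h is 8 (from the two edges through J).
So 8·h + 153 = 2·84.5 = 169 ⇒ h = 2.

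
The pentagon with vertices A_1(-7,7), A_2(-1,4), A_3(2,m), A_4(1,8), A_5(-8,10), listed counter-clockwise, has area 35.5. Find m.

2

Write out the shoelace sum; only the two edges meeting at A_3 involve m:
2·Area = [((-1)·m − 2·4) + (2·8 − 1·m)] + 67
       = -2·m + 75 = 71
⇒ m = 2.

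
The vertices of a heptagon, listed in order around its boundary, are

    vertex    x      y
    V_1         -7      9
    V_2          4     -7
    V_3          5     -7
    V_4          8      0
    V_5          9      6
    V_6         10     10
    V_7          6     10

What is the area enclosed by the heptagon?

159

Apply the shoelace formula: 2A = Σ (x_i·y_{i+1} − x_{i+1}·y_i), indices taken mod 7.
V_1→V_2: (-7)(-7) − (4)(9) = 13
V_2→V_3: (4)(-7) − (5)(-7) = 7
V_3→V_4: (5)(0) − (8)(-7) = 56
V_4→V_5: (8)(6) − (9)(0) = 48
V_5→V_6: (9)(10) − (10)(6) = 30
V_6→V_7: (10)(10) − (6)(10) = 40
V_7→V_1: (6)(9) − (-7)(10) = 124
Σ = 318
Area = |Σ|/2 = 159.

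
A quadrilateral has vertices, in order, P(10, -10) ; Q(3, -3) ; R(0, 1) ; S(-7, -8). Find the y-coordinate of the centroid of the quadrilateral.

Apply the surveyor's formula. First the cross-terms c_i = x_i·y_{i+1} − x_{i+1}·y_i:
  0, 3, 7, 150  ⇒  2A = 160, A = 80.
Then Σ (y_i + y_{i+1})·c_i = -2755, so ȳ = -2755 / (6·80) = -551/96.

-551/96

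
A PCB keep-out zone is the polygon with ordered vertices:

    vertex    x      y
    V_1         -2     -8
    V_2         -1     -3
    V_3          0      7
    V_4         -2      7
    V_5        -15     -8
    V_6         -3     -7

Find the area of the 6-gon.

108.5

Apply the surveyor's formula: 2A = Σ (x_i·y_{i+1} − x_{i+1}·y_i), indices taken mod 6.
V_1→V_2: (-2)(-3) − (-1)(-8) = -2
V_2→V_3: (-1)(7) − (0)(-3) = -7
V_3→V_4: (0)(7) − (-2)(7) = 14
V_4→V_5: (-2)(-8) − (-15)(7) = 121
V_5→V_6: (-15)(-7) − (-3)(-8) = 81
V_6→V_1: (-3)(-8) − (-2)(-7) = 10
Σ = 217
Area = |Σ|/2 = 108.5.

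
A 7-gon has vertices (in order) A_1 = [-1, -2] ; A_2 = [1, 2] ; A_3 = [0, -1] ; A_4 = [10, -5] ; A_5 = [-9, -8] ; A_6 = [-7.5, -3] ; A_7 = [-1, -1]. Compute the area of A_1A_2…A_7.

Apply the shoelace (surveyor's) formula: 2A = Σ (x_i·y_{i+1} − x_{i+1}·y_i), indices taken mod 7.
Cross-terms: 0, -1, 10, -125, -33, 4.5, 1  ⇒  Σ = -143.5
Area = |Σ|/2 = 71.75.

71.75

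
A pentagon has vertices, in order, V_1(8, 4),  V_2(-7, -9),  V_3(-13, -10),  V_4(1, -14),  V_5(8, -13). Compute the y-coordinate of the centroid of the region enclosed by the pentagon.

-22/3

Apply Gauss's area formula. First the cross-terms c_i = x_i·y_{i+1} − x_{i+1}·y_i:
  -44, -47, 192, 99, 136  ⇒  2A = 336, A = 168.
Then Σ (y_i + y_{i+1})·c_i = -7392, so ȳ = -7392 / (6·168) = -22/3.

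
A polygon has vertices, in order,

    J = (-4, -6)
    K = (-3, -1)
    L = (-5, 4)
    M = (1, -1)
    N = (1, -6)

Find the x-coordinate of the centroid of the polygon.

Apply the shoelace formula. First the cross-terms c_i = x_i·y_{i+1} − x_{i+1}·y_i:
  -14, -17, 1, -5, -30  ⇒  2A = -65, A = -32.5.
Then Σ (x_i + x_{i+1})·c_i = 310, so x̄ = 310 / (6·(-32.5)) = -62/39.

-62/39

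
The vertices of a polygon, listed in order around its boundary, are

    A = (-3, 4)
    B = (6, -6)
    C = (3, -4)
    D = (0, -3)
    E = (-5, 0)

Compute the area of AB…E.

28

Apply the shoelace formula: 2A = Σ (x_i·y_{i+1} − x_{i+1}·y_i), indices taken mod 5.
Σ = (-6) + (-6) + (-9) + (-15) + (-20) = -56
Area = |Σ|/2 = 28.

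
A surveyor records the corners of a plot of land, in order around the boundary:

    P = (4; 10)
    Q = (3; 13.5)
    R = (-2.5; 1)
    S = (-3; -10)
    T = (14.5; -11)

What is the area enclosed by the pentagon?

Apply the shoelace (surveyor's) formula: 2A = Σ (x_i·y_{i+1} − x_{i+1}·y_i), indices taken mod 5.
Σ = (24) + (36.75) + (28) + (178) + (189) = 455.75
Area = |Σ|/2 = 227.875.

227.875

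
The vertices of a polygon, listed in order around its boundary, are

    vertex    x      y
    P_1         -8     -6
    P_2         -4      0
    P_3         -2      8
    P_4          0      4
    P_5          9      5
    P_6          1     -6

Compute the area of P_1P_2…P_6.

Apply the shoelace (surveyor's) formula: 2A = Σ (x_i·y_{i+1} − x_{i+1}·y_i), indices taken mod 6.
Cross-terms: -24, -32, -8, -36, -59, -54  ⇒  Σ = -213
Area = |Σ|/2 = 106.5.

106.5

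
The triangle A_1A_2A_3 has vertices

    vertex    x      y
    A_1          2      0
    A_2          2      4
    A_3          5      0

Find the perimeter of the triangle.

12

|A_1A_2| = √((0)² + (4)²) = √16 = 4
|A_2A_3| = √((3)² + (-4)²) = √25 = 5
|A_3A_1| = √((-3)² + (0)²) = √9 = 3
Perimeter = 4 + 5 + 3 = 12.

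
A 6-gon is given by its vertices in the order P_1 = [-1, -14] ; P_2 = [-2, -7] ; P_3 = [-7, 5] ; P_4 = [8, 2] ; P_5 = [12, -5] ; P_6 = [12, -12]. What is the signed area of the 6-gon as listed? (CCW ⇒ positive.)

Cross-terms: -21, -59, -54, -64, -84, -180  ⇒  Σ = -462
Signed area = Σ/2 = -231 (negative ⇒ clockwise traversal).

-231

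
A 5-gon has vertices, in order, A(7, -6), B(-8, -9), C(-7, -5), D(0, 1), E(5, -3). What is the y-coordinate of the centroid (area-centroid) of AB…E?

Apply Gauss's area formula. First the cross-terms c_i = x_i·y_{i+1} − x_{i+1}·y_i:
  -111, -23, -7, -5, -9  ⇒  2A = -155, A = -77.5.
Then Σ (y_i + y_{i+1})·c_i = 2106, so ȳ = 2106 / (6·(-77.5)) = -702/155.

-702/155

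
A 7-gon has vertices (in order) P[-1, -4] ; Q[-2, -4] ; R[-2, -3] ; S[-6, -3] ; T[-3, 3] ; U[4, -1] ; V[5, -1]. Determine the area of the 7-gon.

P→Q: (-1)(-4) − (-2)(-4) = -4
Q→R: (-2)(-3) − (-2)(-4) = -2
R→S: (-2)(-3) − (-6)(-3) = -12
S→T: (-6)(3) − (-3)(-3) = -27
T→U: (-3)(-1) − (4)(3) = -9
U→V: (4)(-1) − (5)(-1) = 1
V→P: (5)(-4) − (-1)(-1) = -21
Σ = -74
Area = |Σ|/2 = 37.

37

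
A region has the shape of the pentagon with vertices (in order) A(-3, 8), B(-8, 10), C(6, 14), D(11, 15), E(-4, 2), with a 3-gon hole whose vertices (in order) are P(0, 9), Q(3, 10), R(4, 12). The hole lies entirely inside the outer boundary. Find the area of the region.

Outer boundary:
Apply Gauss's area formula: 2A = Σ (x_i·y_{i+1} − x_{i+1}·y_i), indices taken mod 5.
A→B: (-3)(10) − (-8)(8) = 34
B→C: (-8)(14) − (6)(10) = -172
C→D: (6)(15) − (11)(14) = -64
D→E: (11)(2) − (-4)(15) = 82
E→A: (-4)(8) − (-3)(2) = -26
Σ = -146
Area = |Σ|/2 = 73.
Hole:
Apply the surveyor's formula: 2A = Σ (x_i·y_{i+1} − x_{i+1}·y_i), indices taken mod 3.
Cross-terms: -27, -4, 36  ⇒  Σ = 5
Area = |Σ|/2 = 2.5.
Net area = 73 − 2.5 = 70.5.

70.5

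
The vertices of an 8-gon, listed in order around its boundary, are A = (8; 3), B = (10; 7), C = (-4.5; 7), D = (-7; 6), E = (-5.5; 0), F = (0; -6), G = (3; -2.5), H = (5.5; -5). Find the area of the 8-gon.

144.375

Apply the shoelace formula: 2A = Σ (x_i·y_{i+1} − x_{i+1}·y_i), indices taken mod 8.
Σ = (26) + (101.5) + (22) + (33) + (33) + (18) + (-1.25) + (56.5) = 288.75
Area = |Σ|/2 = 144.375.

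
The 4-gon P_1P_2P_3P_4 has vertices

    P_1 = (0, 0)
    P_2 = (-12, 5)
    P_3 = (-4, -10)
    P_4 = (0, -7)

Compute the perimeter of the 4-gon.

42

|P_1P_2| = √((-12)² + (5)²) = √169 = 13
|P_2P_3| = √((8)² + (-15)²) = √289 = 17
|P_3P_4| = √((4)² + (3)²) = √25 = 5
|P_4P_1| = √((0)² + (7)²) = √49 = 7
Perimeter = 13 + 17 + 5 + 7 = 42.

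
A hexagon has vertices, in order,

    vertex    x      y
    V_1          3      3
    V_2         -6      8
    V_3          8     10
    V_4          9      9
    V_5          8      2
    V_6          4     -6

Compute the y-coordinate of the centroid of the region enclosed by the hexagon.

Apply the surveyor's formula. First the cross-terms c_i = x_i·y_{i+1} − x_{i+1}·y_i:
  42, -124, -18, -54, -56, 30  ⇒  2A = -180, A = -90.
Then Σ (y_i + y_{i+1})·c_i = -2572, so ȳ = -2572 / (6·(-90)) = 643/135.

643/135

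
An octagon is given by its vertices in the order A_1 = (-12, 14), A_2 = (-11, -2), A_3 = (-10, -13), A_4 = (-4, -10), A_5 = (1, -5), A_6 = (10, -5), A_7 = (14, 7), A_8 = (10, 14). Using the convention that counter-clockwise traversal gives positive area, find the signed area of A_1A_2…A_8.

499

Apply the shoelace (surveyor's) formula: 2A = Σ (x_i·y_{i+1} − x_{i+1}·y_i), indices taken mod 8.
A_1→A_2: (-12)(-2) − (-11)(14) = 178
A_2→A_3: (-11)(-13) − (-10)(-2) = 123
A_3→A_4: (-10)(-10) − (-4)(-13) = 48
A_4→A_5: (-4)(-5) − (1)(-10) = 30
A_5→A_6: (1)(-5) − (10)(-5) = 45
A_6→A_7: (10)(7) − (14)(-5) = 140
A_7→A_8: (14)(14) − (10)(7) = 126
A_8→A_1: (10)(14) − (-12)(14) = 308
Σ = 998
Signed area = Σ/2 = 499 (positive ⇒ counter-clockwise traversal).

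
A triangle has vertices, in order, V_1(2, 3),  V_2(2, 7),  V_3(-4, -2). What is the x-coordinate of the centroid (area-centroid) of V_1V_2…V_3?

Apply the shoelace (surveyor's) formula. First the cross-terms c_i = x_i·y_{i+1} − x_{i+1}·y_i:
  8, 24, -8  ⇒  2A = 24, A = 12.
Then Σ (x_i + x_{i+1})·c_i = 0, so x̄ = 0 / (6·12) = 0.

0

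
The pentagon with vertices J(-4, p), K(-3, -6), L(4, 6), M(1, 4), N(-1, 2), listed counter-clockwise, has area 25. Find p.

-2

The doubled signed area Σ (x_i y_{i+1} − x_{i+1} y_i) is linear in p.
With p=0 it equals 54; the coefficient of p is 2 (from the two edges through J).
So 2·p + 54 = 2·25 = 50 ⇒ p = -2.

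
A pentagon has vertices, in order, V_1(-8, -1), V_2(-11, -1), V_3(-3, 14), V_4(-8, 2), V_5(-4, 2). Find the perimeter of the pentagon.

|V_1V_2| = √((-3)² + (0)²) = √9 = 3
|V_2V_3| = √((8)² + (15)²) = √289 = 17
|V_3V_4| = √((-5)² + (-12)²) = √169 = 13
|V_4V_5| = √((4)² + (0)²) = √16 = 4
|V_5V_1| = √((-4)² + (-3)²) = √25 = 5
Perimeter = 3 + 17 + 13 + 4 + 5 = 42.

42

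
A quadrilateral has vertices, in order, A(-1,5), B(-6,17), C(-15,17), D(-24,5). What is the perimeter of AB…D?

60

|AB| = √((-5)² + (12)²) = √169 = 13
|BC| = √((-9)² + (0)²) = √81 = 9
|CD| = √((-9)² + (-12)²) = √225 = 15
|DA| = √((23)² + (0)²) = √529 = 23
Perimeter = 13 + 9 + 15 + 23 = 60.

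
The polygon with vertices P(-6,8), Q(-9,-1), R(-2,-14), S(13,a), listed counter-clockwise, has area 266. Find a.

Write out the shoelace sum; only the two edges meeting at S involve a:
2·Area = [((-2)·a − 13·(-14)) + (13·8 − (-6)·a)] + 202
       = 4·a + 488 = 532
⇒ a = 11.

11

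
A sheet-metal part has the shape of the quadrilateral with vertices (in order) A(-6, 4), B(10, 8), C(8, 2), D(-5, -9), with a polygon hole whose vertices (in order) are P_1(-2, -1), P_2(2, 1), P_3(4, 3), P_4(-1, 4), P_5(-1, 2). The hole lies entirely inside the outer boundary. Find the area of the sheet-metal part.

120

Outer boundary:
A→B: (-6)(8) − (10)(4) = -88
B→C: (10)(2) − (8)(8) = -44
C→D: (8)(-9) − (-5)(2) = -62
D→A: (-5)(4) − (-6)(-9) = -74
Σ = -268
Area = |Σ|/2 = 134.
Hole:
Cross-terms: 0, 2, 19, 2, 5  ⇒  Σ = 28
Area = |Σ|/2 = 14.
Net area = 134 − 14 = 120.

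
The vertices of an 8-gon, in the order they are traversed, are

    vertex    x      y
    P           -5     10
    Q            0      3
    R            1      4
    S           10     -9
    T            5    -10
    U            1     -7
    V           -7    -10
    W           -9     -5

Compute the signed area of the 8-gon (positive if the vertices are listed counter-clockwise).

Apply the shoelace formula: 2A = Σ (x_i·y_{i+1} − x_{i+1}·y_i), indices taken mod 8.
Σ = (-15) + (-3) + (-49) + (-55) + (-25) + (-59) + (-55) + (-115) = -376
Signed area = Σ/2 = -188 (negative ⇒ clockwise traversal).

-188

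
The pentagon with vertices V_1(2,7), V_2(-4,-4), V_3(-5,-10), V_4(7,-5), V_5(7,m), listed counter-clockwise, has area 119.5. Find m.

4

The doubled signed area Σ (x_i y_{i+1} − x_{i+1} y_i) is linear in m.
With m=0 it equals 219; the coefficient of m is 5 (from the two edges through V_5).
So 5·m + 219 = 2·119.5 = 239 ⇒ m = 4.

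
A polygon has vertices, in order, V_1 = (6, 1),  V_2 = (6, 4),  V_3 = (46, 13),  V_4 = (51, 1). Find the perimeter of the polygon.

102

|V_1V_2| = √((0)² + (3)²) = √9 = 3
|V_2V_3| = √((40)² + (9)²) = √1681 = 41
|V_3V_4| = √((5)² + (-12)²) = √169 = 13
|V_4V_1| = √((-45)² + (0)²) = √2025 = 45
Perimeter = 3 + 41 + 13 + 45 = 102.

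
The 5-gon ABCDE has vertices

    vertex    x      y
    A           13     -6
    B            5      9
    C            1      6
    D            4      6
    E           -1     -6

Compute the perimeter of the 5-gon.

52

|AB| = √((-8)² + (15)²) = √289 = 17
|BC| = √((-4)² + (-3)²) = √25 = 5
|CD| = √((3)² + (0)²) = √9 = 3
|DE| = √((-5)² + (-12)²) = √169 = 13
|EA| = √((14)² + (0)²) = √196 = 14
Perimeter = 17 + 5 + 3 + 13 + 14 = 52.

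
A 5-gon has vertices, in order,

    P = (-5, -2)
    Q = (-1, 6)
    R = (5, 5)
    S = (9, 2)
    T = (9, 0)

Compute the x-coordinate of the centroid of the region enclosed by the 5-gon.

Apply the surveyor's formula. First the cross-terms c_i = x_i·y_{i+1} − x_{i+1}·y_i:
  -32, -35, -35, -18, -18  ⇒  2A = -138, A = -69.
Then Σ (x_i + x_{i+1})·c_i = -834, so x̄ = -834 / (6·(-69)) = 139/69.

139/69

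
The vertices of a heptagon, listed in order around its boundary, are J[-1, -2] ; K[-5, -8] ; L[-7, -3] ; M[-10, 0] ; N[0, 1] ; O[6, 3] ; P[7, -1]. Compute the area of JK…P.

65.5

J→K: (-1)(-8) − (-5)(-2) = -2
K→L: (-5)(-3) − (-7)(-8) = -41
L→M: (-7)(0) − (-10)(-3) = -30
M→N: (-10)(1) − (0)(0) = -10
N→O: (0)(3) − (6)(1) = -6
O→P: (6)(-1) − (7)(3) = -27
P→J: (7)(-2) − (-1)(-1) = -15
Σ = -131
Area = |Σ|/2 = 65.5.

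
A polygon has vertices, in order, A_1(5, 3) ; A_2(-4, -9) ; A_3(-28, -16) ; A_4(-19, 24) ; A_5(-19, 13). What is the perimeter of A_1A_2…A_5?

|A_1A_2| = √((-9)² + (-12)²) = √225 = 15
|A_2A_3| = √((-24)² + (-7)²) = √625 = 25
|A_3A_4| = √((9)² + (40)²) = √1681 = 41
|A_4A_5| = √((0)² + (-11)²) = √121 = 11
|A_5A_1| = √((24)² + (-10)²) = √676 = 26
Perimeter = 15 + 25 + 41 + 11 + 26 = 118.

118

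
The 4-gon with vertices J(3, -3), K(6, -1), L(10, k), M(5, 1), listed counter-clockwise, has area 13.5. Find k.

10

Write out the shoelace sum; only the two edges meeting at L involve k:
2·Area = [(6·k − 10·(-1)) + (10·1 − 5·k)] + -3
       = 1·k + 17 = 27
⇒ k = 10.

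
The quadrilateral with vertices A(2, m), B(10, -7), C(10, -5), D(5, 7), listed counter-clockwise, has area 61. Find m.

-7

The doubled signed area Σ (x_i y_{i+1} − x_{i+1} y_i) is linear in m.
With m=0 it equals 87; the coefficient of m is -5 (from the two edges through A).
So -5·m + 87 = 2·61 = 122 ⇒ m = -7.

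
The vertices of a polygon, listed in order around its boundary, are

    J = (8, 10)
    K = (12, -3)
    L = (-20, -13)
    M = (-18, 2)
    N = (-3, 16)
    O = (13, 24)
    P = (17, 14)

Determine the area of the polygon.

682

Apply the shoelace (surveyor's) formula: 2A = Σ (x_i·y_{i+1} − x_{i+1}·y_i), indices taken mod 7.
J→K: (8)(-3) − (12)(10) = -144
K→L: (12)(-13) − (-20)(-3) = -216
L→M: (-20)(2) − (-18)(-13) = -274
M→N: (-18)(16) − (-3)(2) = -282
N→O: (-3)(24) − (13)(16) = -280
O→P: (13)(14) − (17)(24) = -226
P→J: (17)(10) − (8)(14) = 58
Σ = -1364
Area = |Σ|/2 = 682.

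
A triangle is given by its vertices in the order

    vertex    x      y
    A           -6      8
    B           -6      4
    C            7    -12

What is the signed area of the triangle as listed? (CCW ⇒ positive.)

26

Cross-terms: 24, 44, -16  ⇒  Σ = 52
Signed area = Σ/2 = 26 (positive ⇒ counter-clockwise traversal).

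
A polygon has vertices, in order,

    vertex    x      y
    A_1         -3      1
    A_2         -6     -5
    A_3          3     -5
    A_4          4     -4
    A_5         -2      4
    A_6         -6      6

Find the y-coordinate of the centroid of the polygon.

-67/53

Apply the surveyor's formula. First the cross-terms c_i = x_i·y_{i+1} − x_{i+1}·y_i:
  21, 45, 8, 8, 12, 12  ⇒  2A = 106, A = 53.
Then Σ (y_i + y_{i+1})·c_i = -402, so ȳ = -402 / (6·53) = -67/53.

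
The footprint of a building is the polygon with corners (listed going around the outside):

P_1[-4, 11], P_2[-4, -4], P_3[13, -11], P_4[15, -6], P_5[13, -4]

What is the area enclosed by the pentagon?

P_1→P_2: (-4)(-4) − (-4)(11) = 60
P_2→P_3: (-4)(-11) − (13)(-4) = 96
P_3→P_4: (13)(-6) − (15)(-11) = 87
P_4→P_5: (15)(-4) − (13)(-6) = 18
P_5→P_1: (13)(11) − (-4)(-4) = 127
Σ = 388
Area = |Σ|/2 = 194.

194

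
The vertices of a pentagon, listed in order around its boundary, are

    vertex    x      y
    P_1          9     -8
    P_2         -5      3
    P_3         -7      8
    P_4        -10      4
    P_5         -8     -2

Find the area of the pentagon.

Σ = (-13) + (-19) + (52) + (52) + (82) = 154
Area = |Σ|/2 = 77.

77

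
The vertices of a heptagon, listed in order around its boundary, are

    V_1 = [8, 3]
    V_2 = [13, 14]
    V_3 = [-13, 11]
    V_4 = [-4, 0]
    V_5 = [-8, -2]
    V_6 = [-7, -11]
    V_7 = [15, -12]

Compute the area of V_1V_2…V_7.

Σ = (73) + (325) + (44) + (8) + (74) + (249) + (141) = 914
Area = |Σ|/2 = 457.

457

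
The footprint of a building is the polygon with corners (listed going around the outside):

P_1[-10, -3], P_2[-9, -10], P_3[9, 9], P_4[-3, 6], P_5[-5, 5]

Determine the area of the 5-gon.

Apply Gauss's area formula: 2A = Σ (x_i·y_{i+1} − x_{i+1}·y_i), indices taken mod 5.
Σ = (73) + (9) + (81) + (15) + (65) = 243
Area = |Σ|/2 = 121.5.

121.5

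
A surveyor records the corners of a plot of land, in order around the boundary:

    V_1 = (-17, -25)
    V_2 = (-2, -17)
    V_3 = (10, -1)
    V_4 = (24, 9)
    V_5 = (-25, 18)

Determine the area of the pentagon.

1056.5

Apply the surveyor's formula: 2A = Σ (x_i·y_{i+1} − x_{i+1}·y_i), indices taken mod 5.
Σ = (239) + (172) + (114) + (657) + (931) = 2113
Area = |Σ|/2 = 1056.5.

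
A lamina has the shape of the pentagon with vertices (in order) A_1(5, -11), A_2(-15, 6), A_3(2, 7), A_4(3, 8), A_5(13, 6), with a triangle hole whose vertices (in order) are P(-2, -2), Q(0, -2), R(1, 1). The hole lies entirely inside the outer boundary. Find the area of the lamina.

255

Outer boundary:
A_1→A_2: (5)(6) − (-15)(-11) = -135
A_2→A_3: (-15)(7) − (2)(6) = -117
A_3→A_4: (2)(8) − (3)(7) = -5
A_4→A_5: (3)(6) − (13)(8) = -86
A_5→A_1: (13)(-11) − (5)(6) = -173
Σ = -516
Area = |Σ|/2 = 258.
Hole:
Apply Gauss's area formula: 2A = Σ (x_i·y_{i+1} − x_{i+1}·y_i), indices taken mod 3.
Cross-terms: 4, 2, 0  ⇒  Σ = 6
Area = |Σ|/2 = 3.
Net area = 258 − 3 = 255.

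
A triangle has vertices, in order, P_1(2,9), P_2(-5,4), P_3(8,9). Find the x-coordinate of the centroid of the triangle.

Apply Gauss's area formula. First the cross-terms c_i = x_i·y_{i+1} − x_{i+1}·y_i:
  53, -77, 54  ⇒  2A = 30, A = 15.
Then Σ (x_i + x_{i+1})·c_i = 150, so x̄ = 150 / (6·15) = 5/3.

5/3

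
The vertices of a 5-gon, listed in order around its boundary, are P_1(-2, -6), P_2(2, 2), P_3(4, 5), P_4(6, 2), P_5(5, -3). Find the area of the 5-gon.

38

Apply the shoelace formula: 2A = Σ (x_i·y_{i+1} − x_{i+1}·y_i), indices taken mod 5.
Cross-terms: 8, 2, -22, -28, -36  ⇒  Σ = -76
Area = |Σ|/2 = 38.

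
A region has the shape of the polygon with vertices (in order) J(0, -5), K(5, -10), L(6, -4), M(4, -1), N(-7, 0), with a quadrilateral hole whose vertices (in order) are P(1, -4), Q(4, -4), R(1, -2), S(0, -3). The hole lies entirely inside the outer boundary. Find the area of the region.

Outer boundary:
Apply the shoelace (surveyor's) formula: 2A = Σ (x_i·y_{i+1} − x_{i+1}·y_i), indices taken mod 5.
Cross-terms: 25, 40, 10, -7, 35  ⇒  Σ = 103
Area = |Σ|/2 = 51.5.
Hole:
Apply Gauss's area formula: 2A = Σ (x_i·y_{i+1} − x_{i+1}·y_i), indices taken mod 4.
Σ = (12) + (-4) + (-3) + (3) = 8
Area = |Σ|/2 = 4.
Net area = 51.5 − 4 = 47.5.

47.5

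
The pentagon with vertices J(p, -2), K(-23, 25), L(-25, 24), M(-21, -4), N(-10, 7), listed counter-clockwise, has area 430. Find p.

The doubled signed area Σ (x_i y_{i+1} − x_{i+1} y_i) is linear in p.
With p=0 it equals 464; the coefficient of p is 18 (from the two edges through J).
So 18·p + 464 = 2·430 = 860 ⇒ p = 22.

22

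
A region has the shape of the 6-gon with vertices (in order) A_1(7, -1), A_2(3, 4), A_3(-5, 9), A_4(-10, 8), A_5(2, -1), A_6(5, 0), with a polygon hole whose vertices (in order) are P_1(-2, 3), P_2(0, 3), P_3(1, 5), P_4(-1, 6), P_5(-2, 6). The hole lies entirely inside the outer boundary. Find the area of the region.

54

Outer boundary:
Σ = (31) + (47) + (50) + (-6) + (5) + (-5) = 122
Area = |Σ|/2 = 61.
Hole:
P_1→P_2: (-2)(3) − (0)(3) = -6
P_2→P_3: (0)(5) − (1)(3) = -3
P_3→P_4: (1)(6) − (-1)(5) = 11
P_4→P_5: (-1)(6) − (-2)(6) = 6
P_5→P_1: (-2)(3) − (-2)(6) = 6
Σ = 14
Area = |Σ|/2 = 7.
Net area = 61 − 7 = 54.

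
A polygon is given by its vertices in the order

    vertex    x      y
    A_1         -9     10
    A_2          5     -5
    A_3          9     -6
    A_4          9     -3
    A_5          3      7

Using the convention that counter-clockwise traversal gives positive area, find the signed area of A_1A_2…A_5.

Σ = (-5) + (15) + (27) + (72) + (93) = 202
Signed area = Σ/2 = 101 (positive ⇒ counter-clockwise traversal).

101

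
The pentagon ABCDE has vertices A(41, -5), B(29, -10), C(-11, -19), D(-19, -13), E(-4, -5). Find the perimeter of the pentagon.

126

|AB| = √((-12)² + (-5)²) = √169 = 13
|BC| = √((-40)² + (-9)²) = √1681 = 41
|CD| = √((-8)² + (6)²) = √100 = 10
|DE| = √((15)² + (8)²) = √289 = 17
|EA| = √((45)² + (0)²) = √2025 = 45
Perimeter = 13 + 41 + 10 + 17 + 45 = 126.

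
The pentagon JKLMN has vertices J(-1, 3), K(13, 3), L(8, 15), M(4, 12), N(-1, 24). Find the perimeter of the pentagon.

66

|JK| = √((14)² + (0)²) = √196 = 14
|KL| = √((-5)² + (12)²) = √169 = 13
|LM| = √((-4)² + (-3)²) = √25 = 5
|MN| = √((-5)² + (12)²) = √169 = 13
|NJ| = √((0)² + (-21)²) = √441 = 21
Perimeter = 14 + 13 + 5 + 13 + 21 = 66.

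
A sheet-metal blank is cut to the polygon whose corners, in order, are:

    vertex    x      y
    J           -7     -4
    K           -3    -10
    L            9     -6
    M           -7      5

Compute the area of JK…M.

J→K: (-7)(-10) − (-3)(-4) = 58
K→L: (-3)(-6) − (9)(-10) = 108
L→M: (9)(5) − (-7)(-6) = 3
M→J: (-7)(-4) − (-7)(5) = 63
Σ = 232
Area = |Σ|/2 = 116.

116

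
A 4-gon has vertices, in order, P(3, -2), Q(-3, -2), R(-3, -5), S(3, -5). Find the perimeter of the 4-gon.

|PQ| = √((-6)² + (0)²) = √36 = 6
|QR| = √((0)² + (-3)²) = √9 = 3
|RS| = √((6)² + (0)²) = √36 = 6
|SP| = √((0)² + (3)²) = √9 = 3
Perimeter = 6 + 3 + 6 + 3 = 18.

18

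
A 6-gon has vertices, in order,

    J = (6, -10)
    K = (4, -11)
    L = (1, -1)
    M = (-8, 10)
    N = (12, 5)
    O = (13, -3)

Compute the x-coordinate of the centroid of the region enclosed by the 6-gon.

922/195

Apply the shoelace (surveyor's) formula. First the cross-terms c_i = x_i·y_{i+1} − x_{i+1}·y_i:
  -26, 7, 2, -160, -101, -112  ⇒  2A = -390, A = -195.
Then Σ (x_i + x_{i+1})·c_i = -5532, so x̄ = -5532 / (6·(-195)) = 922/195.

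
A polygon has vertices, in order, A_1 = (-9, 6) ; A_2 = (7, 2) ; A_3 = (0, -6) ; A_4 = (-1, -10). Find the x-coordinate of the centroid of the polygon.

-22/17

Apply the surveyor's formula. First the cross-terms c_i = x_i·y_{i+1} − x_{i+1}·y_i:
  -60, -42, -6, -96  ⇒  2A = -204, A = -102.
Then Σ (x_i + x_{i+1})·c_i = 792, so x̄ = 792 / (6·(-102)) = -22/17.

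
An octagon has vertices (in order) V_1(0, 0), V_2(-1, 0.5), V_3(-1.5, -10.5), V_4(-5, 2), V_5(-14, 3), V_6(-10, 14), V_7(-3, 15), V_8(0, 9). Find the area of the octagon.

166.125

Apply Gauss's area formula: 2A = Σ (x_i·y_{i+1} − x_{i+1}·y_i), indices taken mod 8.
Σ = (0) + (11.25) + (-55.5) + (13) + (-166) + (-108) + (-27) + (0) = -332.25
Area = |Σ|/2 = 166.125.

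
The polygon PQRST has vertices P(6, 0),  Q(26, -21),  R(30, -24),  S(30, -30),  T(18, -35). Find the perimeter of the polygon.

90

|PQ| = √((20)² + (-21)²) = √841 = 29
|QR| = √((4)² + (-3)²) = √25 = 5
|RS| = √((0)² + (-6)²) = √36 = 6
|ST| = √((-12)² + (-5)²) = √169 = 13
|TP| = √((-12)² + (35)²) = √1369 = 37
Perimeter = 29 + 5 + 6 + 13 + 37 = 90.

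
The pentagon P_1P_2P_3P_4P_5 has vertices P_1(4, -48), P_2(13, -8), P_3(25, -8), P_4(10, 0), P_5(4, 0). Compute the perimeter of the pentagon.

124

|P_1P_2| = √((9)² + (40)²) = √1681 = 41
|P_2P_3| = √((12)² + (0)²) = √144 = 12
|P_3P_4| = √((-15)² + (8)²) = √289 = 17
|P_4P_5| = √((-6)² + (0)²) = √36 = 6
|P_5P_1| = √((0)² + (-48)²) = √2304 = 48
Perimeter = 41 + 12 + 17 + 6 + 48 = 124.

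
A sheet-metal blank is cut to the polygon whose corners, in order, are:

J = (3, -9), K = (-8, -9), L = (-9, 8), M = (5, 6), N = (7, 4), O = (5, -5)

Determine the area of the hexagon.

222.5

Σ = (-99) + (-145) + (-94) + (-22) + (-55) + (-30) = -445
Area = |Σ|/2 = 222.5.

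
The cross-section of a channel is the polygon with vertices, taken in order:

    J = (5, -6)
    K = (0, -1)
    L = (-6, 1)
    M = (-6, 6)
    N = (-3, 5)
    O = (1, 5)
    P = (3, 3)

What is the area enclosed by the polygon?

Apply Gauss's area formula: 2A = Σ (x_i·y_{i+1} − x_{i+1}·y_i), indices taken mod 7.
Σ = (-5) + (-6) + (-30) + (-12) + (-20) + (-12) + (-33) = -118
Area = |Σ|/2 = 59.

59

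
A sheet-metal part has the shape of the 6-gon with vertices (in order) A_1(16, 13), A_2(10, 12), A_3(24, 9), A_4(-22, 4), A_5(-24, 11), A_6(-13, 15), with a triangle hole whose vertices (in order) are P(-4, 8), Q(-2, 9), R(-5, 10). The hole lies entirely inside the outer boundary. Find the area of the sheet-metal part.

304.5

Outer boundary:
A_1→A_2: (16)(12) − (10)(13) = 62
A_2→A_3: (10)(9) − (24)(12) = -198
A_3→A_4: (24)(4) − (-22)(9) = 294
A_4→A_5: (-22)(11) − (-24)(4) = -146
A_5→A_6: (-24)(15) − (-13)(11) = -217
A_6→A_1: (-13)(13) − (16)(15) = -409
Σ = -614
Area = |Σ|/2 = 307.
Hole:
Cross-terms: -20, 25, 0  ⇒  Σ = 5
Area = |Σ|/2 = 2.5.
Net area = 307 − 2.5 = 304.5.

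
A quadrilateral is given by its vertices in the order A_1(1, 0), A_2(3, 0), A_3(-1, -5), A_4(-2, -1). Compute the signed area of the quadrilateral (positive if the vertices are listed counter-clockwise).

-11.5

Apply the shoelace formula: 2A = Σ (x_i·y_{i+1} − x_{i+1}·y_i), indices taken mod 4.
Σ = (0) + (-15) + (-9) + (1) = -23
Signed area = Σ/2 = -11.5 (negative ⇒ clockwise traversal).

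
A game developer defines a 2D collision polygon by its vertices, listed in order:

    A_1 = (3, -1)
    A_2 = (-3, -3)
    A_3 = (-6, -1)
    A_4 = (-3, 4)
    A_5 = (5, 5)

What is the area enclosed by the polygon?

Apply the surveyor's formula: 2A = Σ (x_i·y_{i+1} − x_{i+1}·y_i), indices taken mod 5.
Cross-terms: -12, -15, -27, -35, -20  ⇒  Σ = -109
Area = |Σ|/2 = 54.5.

54.5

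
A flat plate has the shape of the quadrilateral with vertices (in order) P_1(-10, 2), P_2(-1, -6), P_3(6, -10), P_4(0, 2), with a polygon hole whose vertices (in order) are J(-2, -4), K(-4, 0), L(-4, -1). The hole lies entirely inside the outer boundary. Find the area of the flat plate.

69

Outer boundary:
P_1→P_2: (-10)(-6) − (-1)(2) = 62
P_2→P_3: (-1)(-10) − (6)(-6) = 46
P_3→P_4: (6)(2) − (0)(-10) = 12
P_4→P_1: (0)(2) − (-10)(2) = 20
Σ = 140
Area = |Σ|/2 = 70.
Hole:
Apply the shoelace formula: 2A = Σ (x_i·y_{i+1} − x_{i+1}·y_i), indices taken mod 3.
J→K: (-2)(0) − (-4)(-4) = -16
K→L: (-4)(-1) − (-4)(0) = 4
L→J: (-4)(-4) − (-2)(-1) = 14
Σ = 2
Area = |Σ|/2 = 1.
Net area = 70 − 1 = 69.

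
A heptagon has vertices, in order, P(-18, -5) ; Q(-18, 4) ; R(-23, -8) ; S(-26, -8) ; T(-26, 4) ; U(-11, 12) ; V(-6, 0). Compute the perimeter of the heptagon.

80

|PQ| = √((0)² + (9)²) = √81 = 9
|QR| = √((-5)² + (-12)²) = √169 = 13
|RS| = √((-3)² + (0)²) = √9 = 3
|ST| = √((0)² + (12)²) = √144 = 12
|TU| = √((15)² + (8)²) = √289 = 17
|UV| = √((5)² + (-12)²) = √169 = 13
|VP| = √((-12)² + (-5)²) = √169 = 13
Perimeter = 9 + 13 + 3 + 12 + 17 + 13 + 13 = 80.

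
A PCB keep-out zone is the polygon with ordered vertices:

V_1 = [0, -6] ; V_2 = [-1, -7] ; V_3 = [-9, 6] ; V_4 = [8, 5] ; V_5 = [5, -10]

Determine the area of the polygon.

151.5

Σ = (-6) + (-69) + (-93) + (-105) + (-30) = -303
Area = |Σ|/2 = 151.5.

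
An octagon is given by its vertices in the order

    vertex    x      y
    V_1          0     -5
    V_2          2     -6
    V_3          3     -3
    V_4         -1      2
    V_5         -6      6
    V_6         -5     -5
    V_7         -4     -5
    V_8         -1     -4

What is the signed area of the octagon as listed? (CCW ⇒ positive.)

56

Apply Gauss's area formula: 2A = Σ (x_i·y_{i+1} − x_{i+1}·y_i), indices taken mod 8.
Σ = (10) + (12) + (3) + (6) + (60) + (5) + (11) + (5) = 112
Signed area = Σ/2 = 56 (positive ⇒ counter-clockwise traversal).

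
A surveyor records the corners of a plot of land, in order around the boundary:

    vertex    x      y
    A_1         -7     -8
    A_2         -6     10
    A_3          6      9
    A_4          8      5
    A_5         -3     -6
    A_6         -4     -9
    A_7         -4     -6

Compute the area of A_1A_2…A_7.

Apply Gauss's area formula: 2A = Σ (x_i·y_{i+1} − x_{i+1}·y_i), indices taken mod 7.
Cross-terms: -118, -114, -42, -33, 3, -12, -10  ⇒  Σ = -326
Area = |Σ|/2 = 163.

163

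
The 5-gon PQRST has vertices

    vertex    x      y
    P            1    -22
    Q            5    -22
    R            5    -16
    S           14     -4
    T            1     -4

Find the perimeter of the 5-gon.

56

|PQ| = √((4)² + (0)²) = √16 = 4
|QR| = √((0)² + (6)²) = √36 = 6
|RS| = √((9)² + (12)²) = √225 = 15
|ST| = √((-13)² + (0)²) = √169 = 13
|TP| = √((0)² + (-18)²) = √324 = 18
Perimeter = 4 + 6 + 15 + 13 + 18 = 56.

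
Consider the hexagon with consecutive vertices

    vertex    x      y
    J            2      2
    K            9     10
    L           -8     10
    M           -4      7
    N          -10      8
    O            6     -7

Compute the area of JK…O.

121

Apply the shoelace formula: 2A = Σ (x_i·y_{i+1} − x_{i+1}·y_i), indices taken mod 6.
J→K: (2)(10) − (9)(2) = 2
K→L: (9)(10) − (-8)(10) = 170
L→M: (-8)(7) − (-4)(10) = -16
M→N: (-4)(8) − (-10)(7) = 38
N→O: (-10)(-7) − (6)(8) = 22
O→J: (6)(2) − (2)(-7) = 26
Σ = 242
Area = |Σ|/2 = 121.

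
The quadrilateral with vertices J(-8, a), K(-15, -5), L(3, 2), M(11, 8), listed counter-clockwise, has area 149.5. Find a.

8

Write out the shoelace sum; only the two edges meeting at J involve a:
2·Area = [(11·a − (-8)·8) + ((-8)·(-5) − (-15)·a)] + -13
       = 26·a + 91 = 299
⇒ a = 8.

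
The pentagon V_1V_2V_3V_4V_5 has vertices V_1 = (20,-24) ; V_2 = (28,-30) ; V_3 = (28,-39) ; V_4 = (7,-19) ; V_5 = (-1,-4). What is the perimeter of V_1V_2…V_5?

|V_1V_2| = √((8)² + (-6)²) = √100 = 10
|V_2V_3| = √((0)² + (-9)²) = √81 = 9
|V_3V_4| = √((-21)² + (20)²) = √841 = 29
|V_4V_5| = √((-8)² + (15)²) = √289 = 17
|V_5V_1| = √((21)² + (-20)²) = √841 = 29
Perimeter = 10 + 9 + 29 + 17 + 29 = 94.

94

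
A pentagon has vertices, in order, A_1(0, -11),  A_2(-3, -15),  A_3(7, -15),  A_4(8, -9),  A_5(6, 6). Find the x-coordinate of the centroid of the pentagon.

431/105

Apply the shoelace (surveyor's) formula. First the cross-terms c_i = x_i·y_{i+1} − x_{i+1}·y_i:
  -33, 150, 57, 102, -66  ⇒  2A = 210, A = 105.
Then Σ (x_i + x_{i+1})·c_i = 2586, so x̄ = 2586 / (6·105) = 431/105.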